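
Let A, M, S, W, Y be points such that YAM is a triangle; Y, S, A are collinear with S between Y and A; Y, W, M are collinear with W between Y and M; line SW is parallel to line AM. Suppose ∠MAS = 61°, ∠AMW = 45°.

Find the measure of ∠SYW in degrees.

1. ∠MAY = 61°  [S on ray AY]
2. ∠AMY = 45°  [W on ray MY]
3. ∠AYM = 74°  [△YAM]
4. ∠SYW = 74°  [S on YA, W on YM]

∠SYW = 74°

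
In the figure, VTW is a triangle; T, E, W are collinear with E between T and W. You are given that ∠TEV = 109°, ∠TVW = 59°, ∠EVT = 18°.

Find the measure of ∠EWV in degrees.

∠EWV = 68°

1. ∠ETV = 53°  [△VTE]
2. ∠VTW = 53°  [E on ray TW]
3. ∠TWV = 68°  [△VTW]
4. ∠EWV = 68°  [E on ray WT]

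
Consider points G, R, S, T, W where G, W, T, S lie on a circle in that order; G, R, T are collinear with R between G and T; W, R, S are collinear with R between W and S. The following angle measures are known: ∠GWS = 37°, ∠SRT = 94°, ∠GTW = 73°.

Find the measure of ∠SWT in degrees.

∠SWT = 21°

1. ∠GRW = 94°  [vertical angles at R]
2. ∠TRW = 86°  [linear pair at R on GT]
3. ∠SWT = 21°  [△WRT]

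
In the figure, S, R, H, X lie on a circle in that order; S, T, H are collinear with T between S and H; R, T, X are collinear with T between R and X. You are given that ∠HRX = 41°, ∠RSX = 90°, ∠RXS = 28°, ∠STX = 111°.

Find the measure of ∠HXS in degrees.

∠HXS = 77°

1. ∠HSX = 41°  [same arc HX]
2. ∠SRX = 62°  [△SRX]
3. ∠SHX = 62°  [same arc SX]
4. ∠HXS = 77°  [△SHX]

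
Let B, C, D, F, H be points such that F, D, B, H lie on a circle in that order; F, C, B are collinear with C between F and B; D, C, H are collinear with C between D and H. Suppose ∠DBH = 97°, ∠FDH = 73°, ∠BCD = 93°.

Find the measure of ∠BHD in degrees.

1. ∠FBH = 73°  [same arc FH]
2. ∠FCH = 93°  [vertical angles at C]
3. ∠BCH = 87°  [linear pair at C on FB]
4. ∠BHD = 20°  [△BCH]

∠BHD = 20°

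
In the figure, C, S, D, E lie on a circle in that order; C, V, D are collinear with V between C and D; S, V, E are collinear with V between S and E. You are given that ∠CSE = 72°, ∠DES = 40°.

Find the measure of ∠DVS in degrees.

1. ∠DCS = 40°  [same arc SD]
2. ∠CVS = 68°  [△CVS]
3. ∠DVS = 112°  [linear pair at V on CD]

∠DVS = 112°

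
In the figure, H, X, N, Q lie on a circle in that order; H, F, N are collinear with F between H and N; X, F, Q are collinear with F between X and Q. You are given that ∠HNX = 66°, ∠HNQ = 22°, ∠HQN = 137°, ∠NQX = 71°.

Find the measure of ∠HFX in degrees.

∠HFX = 87°

1. ∠HXQ = 22°  [same arc HQ]
2. ∠NHX = 71°  [same arc XN]
3. ∠HFX = 87°  [△HFX]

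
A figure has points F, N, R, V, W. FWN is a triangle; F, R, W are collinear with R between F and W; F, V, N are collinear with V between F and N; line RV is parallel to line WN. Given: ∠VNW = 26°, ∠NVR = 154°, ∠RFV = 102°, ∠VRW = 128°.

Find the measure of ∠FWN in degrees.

∠FWN = 52°

1. ∠FNW = 26°  [V on ray NF]
2. ∠NFW = 102°  [R on FW, V on FN]
3. ∠FWN = 52°  [△FWN]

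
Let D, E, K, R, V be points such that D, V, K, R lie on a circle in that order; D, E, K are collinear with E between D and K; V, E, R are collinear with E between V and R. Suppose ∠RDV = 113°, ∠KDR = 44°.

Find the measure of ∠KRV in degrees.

∠KRV = 69°

1. ∠RKV = 67°  [cyclic DVKR, opposite ∠D+∠K]
2. ∠KVR = 44°  [same arc KR]
3. ∠KRV = 69°  [△VKR]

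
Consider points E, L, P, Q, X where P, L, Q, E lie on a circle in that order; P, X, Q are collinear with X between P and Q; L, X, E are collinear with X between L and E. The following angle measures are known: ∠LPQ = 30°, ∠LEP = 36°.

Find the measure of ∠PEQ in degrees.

1. ∠LQP = 36°  [same arc PL]
2. ∠PLQ = 114°  [△PLQ]
3. ∠PEQ = 66°  [cyclic PLQE, opposite ∠L+∠E]

∠PEQ = 66°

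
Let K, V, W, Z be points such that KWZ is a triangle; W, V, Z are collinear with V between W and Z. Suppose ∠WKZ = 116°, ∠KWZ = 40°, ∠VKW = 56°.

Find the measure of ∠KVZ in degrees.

1. ∠KWV = 40°  [V on ray WZ]
2. ∠KVW = 84°  [△KWV]
3. ∠KVZ = 96°  [linear pair at V on WZ]

∠KVZ = 96°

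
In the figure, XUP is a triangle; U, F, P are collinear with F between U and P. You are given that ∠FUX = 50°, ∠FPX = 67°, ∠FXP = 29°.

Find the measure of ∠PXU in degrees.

1. ∠PUX = 50°  [F on ray UP]
2. ∠UPX = 67°  [F on ray PU]
3. ∠PXU = 63°  [△XUP]

∠PXU = 63°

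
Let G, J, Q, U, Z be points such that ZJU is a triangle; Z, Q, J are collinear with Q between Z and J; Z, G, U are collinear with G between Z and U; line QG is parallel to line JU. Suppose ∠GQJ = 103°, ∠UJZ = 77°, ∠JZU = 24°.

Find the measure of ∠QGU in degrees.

1. ∠GQZ = 77°  [linear pair at Q on ZJ]
2. ∠GZQ = 24°  [Q on ZJ, G on ZU]
3. ∠QGZ = 79°  [△ZQG]
4. ∠QGU = 101°  [linear pair at G on ZU]

∠QGU = 101°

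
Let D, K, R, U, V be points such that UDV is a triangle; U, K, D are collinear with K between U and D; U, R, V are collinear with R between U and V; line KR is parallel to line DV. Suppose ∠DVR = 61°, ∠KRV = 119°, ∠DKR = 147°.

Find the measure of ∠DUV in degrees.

1. ∠KRU = 61°  [linear pair at R on UV]
2. ∠RKU = 33°  [linear pair at K on UD]
3. ∠KUR = 86°  [△UKR]
4. ∠DUV = 86°  [K on UD, R on UV]

∠DUV = 86°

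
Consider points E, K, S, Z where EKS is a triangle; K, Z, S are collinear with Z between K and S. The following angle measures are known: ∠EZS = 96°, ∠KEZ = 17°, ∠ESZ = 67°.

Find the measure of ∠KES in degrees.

1. ∠EZK = 84°  [linear pair at Z on KS]
2. ∠EKZ = 79°  [△EKZ]
3. ∠ESK = 67°  [Z on ray SK]
4. ∠EKS = 79°  [Z on ray KS]
5. ∠KES = 34°  [△EKS]

∠KES = 34°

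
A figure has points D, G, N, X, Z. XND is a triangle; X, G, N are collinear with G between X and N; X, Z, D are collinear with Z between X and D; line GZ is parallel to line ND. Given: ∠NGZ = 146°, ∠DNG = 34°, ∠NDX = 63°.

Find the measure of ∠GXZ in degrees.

1. ∠XGZ = 34°  [linear pair at G on XN]
2. ∠GZX = 63°  [GZ∥ND, corresponding at Z]
3. ∠GXZ = 83°  [△XGZ]

∠GXZ = 83°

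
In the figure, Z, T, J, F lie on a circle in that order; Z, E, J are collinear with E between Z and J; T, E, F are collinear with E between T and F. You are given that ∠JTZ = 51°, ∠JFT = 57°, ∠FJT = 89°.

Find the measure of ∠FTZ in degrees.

1. ∠JZT = 57°  [same arc TJ]
2. ∠FZT = 91°  [cyclic ZTJF, opposite ∠Z+∠J]
3. ∠TJZ = 72°  [△ZTJ]
4. ∠TFZ = 72°  [same arc ZT]
5. ∠FTZ = 17°  [△ZTF]

∠FTZ = 17°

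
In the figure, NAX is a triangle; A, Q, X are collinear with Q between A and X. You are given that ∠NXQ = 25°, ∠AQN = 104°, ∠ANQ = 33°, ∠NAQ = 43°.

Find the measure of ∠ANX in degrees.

∠ANX = 112°

1. ∠AXN = 25°  [Q on ray XA]
2. ∠NAX = 43°  [Q on ray AX]
3. ∠ANX = 112°  [△NAX]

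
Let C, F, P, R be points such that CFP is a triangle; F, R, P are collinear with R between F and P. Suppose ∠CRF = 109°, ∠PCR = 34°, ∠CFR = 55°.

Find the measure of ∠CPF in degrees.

1. ∠CRP = 71°  [linear pair at R on FP]
2. ∠CPR = 75°  [△CRP]
3. ∠CPF = 75°  [R on ray PF]

∠CPF = 75°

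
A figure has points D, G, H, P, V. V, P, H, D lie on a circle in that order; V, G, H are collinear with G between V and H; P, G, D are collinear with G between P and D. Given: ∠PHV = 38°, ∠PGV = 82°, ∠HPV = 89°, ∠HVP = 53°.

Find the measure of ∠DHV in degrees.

1. ∠DGH = 82°  [vertical angles at G]
2. ∠HDP = 53°  [same arc PH]
3. ∠DHV = 45°  [△HGD]

∠DHV = 45°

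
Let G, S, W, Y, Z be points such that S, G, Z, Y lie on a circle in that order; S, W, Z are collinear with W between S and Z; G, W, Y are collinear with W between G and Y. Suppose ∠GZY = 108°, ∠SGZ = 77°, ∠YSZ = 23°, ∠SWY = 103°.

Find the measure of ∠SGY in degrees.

∠SGY = 54°

1. ∠GSY = 72°  [cyclic SGZY, opposite ∠S+∠Z]
2. ∠GYS = 54°  [△SWY]
3. ∠SGY = 54°  [△SGY]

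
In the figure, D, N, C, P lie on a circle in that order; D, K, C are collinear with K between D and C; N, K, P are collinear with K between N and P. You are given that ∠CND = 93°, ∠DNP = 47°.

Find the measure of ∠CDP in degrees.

∠CDP = 46°

1. ∠CPD = 87°  [cyclic DNCP, opposite ∠N+∠P]
2. ∠DCP = 47°  [same arc DP]
3. ∠CDP = 46°  [△DCP]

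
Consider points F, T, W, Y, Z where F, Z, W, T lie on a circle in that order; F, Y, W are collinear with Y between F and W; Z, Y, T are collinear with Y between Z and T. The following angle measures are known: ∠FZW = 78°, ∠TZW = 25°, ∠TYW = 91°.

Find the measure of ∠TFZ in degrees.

1. ∠FTW = 102°  [cyclic FZWT, opposite ∠Z+∠T]
2. ∠TFW = 25°  [same arc WT]
3. ∠FYT = 89°  [linear pair at Y on FW]
4. ∠FWT = 53°  [△FWT]
5. ∠FTZ = 66°  [△FYT]
6. ∠FZT = 53°  [same arc FT]
7. ∠TFZ = 61°  [△FZT]

∠TFZ = 61°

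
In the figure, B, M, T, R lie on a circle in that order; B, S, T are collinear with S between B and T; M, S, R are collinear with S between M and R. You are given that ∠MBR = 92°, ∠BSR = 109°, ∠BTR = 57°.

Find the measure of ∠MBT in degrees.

1. ∠MST = 109°  [vertical angles at S]
2. ∠BMR = 57°  [same arc BR]
3. ∠BSM = 71°  [linear pair at S on BT]
4. ∠MBT = 52°  [△BSM]

∠MBT = 52°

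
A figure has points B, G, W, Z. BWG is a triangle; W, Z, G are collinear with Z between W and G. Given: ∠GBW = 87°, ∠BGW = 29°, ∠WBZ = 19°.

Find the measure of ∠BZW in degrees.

∠BZW = 97°

1. ∠BWG = 64°  [△BWG]
2. ∠BWZ = 64°  [Z on ray WG]
3. ∠BZW = 97°  [△BWZ]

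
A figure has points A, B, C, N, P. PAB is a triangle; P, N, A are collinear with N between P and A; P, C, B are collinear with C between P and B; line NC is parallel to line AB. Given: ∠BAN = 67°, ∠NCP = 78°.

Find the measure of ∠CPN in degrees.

∠CPN = 35°

1. ∠BAP = 67°  [N on ray AP]
2. ∠ABP = 78°  [NC∥AB, corresponding at C]
3. ∠APB = 35°  [△PAB]
4. ∠CPN = 35°  [N on PA, C on PB]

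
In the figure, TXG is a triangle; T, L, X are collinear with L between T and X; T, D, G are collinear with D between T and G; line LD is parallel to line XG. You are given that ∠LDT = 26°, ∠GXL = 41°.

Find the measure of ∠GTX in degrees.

∠GTX = 113°

1. ∠TGX = 26°  [LD∥XG, corresponding at D]
2. ∠GXT = 41°  [L on ray XT]
3. ∠GTX = 113°  [△TXG]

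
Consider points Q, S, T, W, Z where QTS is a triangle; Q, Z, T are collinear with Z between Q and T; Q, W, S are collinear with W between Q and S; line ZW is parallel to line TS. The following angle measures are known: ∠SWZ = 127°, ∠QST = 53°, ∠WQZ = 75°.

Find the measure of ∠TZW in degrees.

1. ∠QWZ = 53°  [linear pair at W on QS]
2. ∠QZW = 52°  [△QZW]
3. ∠TZW = 128°  [linear pair at Z on QT]

∠TZW = 128°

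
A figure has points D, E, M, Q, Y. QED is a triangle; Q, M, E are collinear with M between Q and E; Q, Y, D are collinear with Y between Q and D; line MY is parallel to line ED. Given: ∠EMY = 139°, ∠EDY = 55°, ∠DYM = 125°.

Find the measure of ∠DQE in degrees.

1. ∠QMY = 41°  [linear pair at M on QE]
2. ∠EDQ = 55°  [Y on ray DQ]
3. ∠DEQ = 41°  [MY∥ED, corresponding at M]
4. ∠DQE = 84°  [△QED]

∠DQE = 84°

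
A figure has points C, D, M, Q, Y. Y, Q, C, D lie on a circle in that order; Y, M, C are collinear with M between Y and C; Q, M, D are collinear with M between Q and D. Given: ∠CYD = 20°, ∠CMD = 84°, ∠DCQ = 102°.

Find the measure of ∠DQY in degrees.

1. ∠DMY = 96°  [linear pair at M on YC]
2. ∠DYQ = 78°  [cyclic YQCD, opposite ∠Y+∠C]
3. ∠QDY = 64°  [△YMD]
4. ∠DQY = 38°  [△YQD]

∠DQY = 38°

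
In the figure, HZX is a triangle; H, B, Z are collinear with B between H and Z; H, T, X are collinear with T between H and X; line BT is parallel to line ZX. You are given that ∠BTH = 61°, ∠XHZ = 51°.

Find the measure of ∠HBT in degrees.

1. ∠HXZ = 61°  [BT∥ZX, corresponding at T]
2. ∠HZX = 68°  [△HZX]
3. ∠HBT = 68°  [BT∥ZX, corresponding at B]

∠HBT = 68°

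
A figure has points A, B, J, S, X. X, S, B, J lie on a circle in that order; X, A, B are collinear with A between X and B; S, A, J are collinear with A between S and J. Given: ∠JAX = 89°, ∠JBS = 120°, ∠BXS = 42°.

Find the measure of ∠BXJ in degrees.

∠BXJ = 18°

1. ∠BJS = 42°  [same arc SB]
2. ∠BSJ = 18°  [△SBJ]
3. ∠BXJ = 18°  [same arc BJ]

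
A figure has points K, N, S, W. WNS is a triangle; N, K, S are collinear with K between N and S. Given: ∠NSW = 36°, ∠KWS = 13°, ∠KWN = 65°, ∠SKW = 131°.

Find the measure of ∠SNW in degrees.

1. ∠NKW = 49°  [linear pair at K on NS]
2. ∠KNW = 66°  [△WNK]
3. ∠SNW = 66°  [K on ray NS]

∠SNW = 66°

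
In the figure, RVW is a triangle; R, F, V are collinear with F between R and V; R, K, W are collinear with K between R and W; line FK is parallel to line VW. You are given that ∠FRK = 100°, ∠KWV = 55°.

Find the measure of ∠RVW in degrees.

∠RVW = 25°

1. ∠VRW = 100°  [F on RV, K on RW]
2. ∠RWV = 55°  [K on ray WR]
3. ∠RVW = 25°  [△RVW]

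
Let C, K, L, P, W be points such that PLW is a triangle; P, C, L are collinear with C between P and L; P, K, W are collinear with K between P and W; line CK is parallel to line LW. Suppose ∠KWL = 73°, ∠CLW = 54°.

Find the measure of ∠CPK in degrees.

1. ∠LWP = 73°  [K on ray WP]
2. ∠PLW = 54°  [C on ray LP]
3. ∠LPW = 53°  [△PLW]
4. ∠CPK = 53°  [C on PL, K on PW]

∠CPK = 53°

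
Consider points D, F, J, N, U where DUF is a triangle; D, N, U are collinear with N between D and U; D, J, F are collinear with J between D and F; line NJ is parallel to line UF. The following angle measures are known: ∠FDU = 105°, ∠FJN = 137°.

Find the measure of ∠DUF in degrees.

1. ∠JDN = 105°  [N on DU, J on DF]
2. ∠DJN = 43°  [linear pair at J on DF]
3. ∠DNJ = 32°  [△DNJ]
4. ∠DUF = 32°  [NJ∥UF, corresponding at N]

∠DUF = 32°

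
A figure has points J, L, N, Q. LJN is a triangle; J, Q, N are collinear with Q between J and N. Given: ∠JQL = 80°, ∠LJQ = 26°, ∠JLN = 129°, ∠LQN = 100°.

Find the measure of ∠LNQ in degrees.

1. ∠LJN = 26°  [Q on ray JN]
2. ∠JNL = 25°  [△LJN]
3. ∠LNQ = 25°  [Q on ray NJ]

∠LNQ = 25°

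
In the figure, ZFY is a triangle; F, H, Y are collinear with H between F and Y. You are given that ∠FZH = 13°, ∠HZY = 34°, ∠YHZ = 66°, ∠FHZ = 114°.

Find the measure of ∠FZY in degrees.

∠FZY = 47°

1. ∠HFZ = 53°  [△ZFH]
2. ∠HYZ = 80°  [△ZHY]
3. ∠YFZ = 53°  [H on ray FY]
4. ∠FYZ = 80°  [H on ray YF]
5. ∠FZY = 47°  [△ZFY]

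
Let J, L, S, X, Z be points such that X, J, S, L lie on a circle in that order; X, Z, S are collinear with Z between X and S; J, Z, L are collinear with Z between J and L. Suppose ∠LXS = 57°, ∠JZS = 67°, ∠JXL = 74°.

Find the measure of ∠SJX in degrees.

1. ∠LJS = 57°  [same arc SL]
2. ∠JSX = 56°  [△JZS]
3. ∠JSL = 106°  [cyclic XJSL, opposite ∠X+∠S]
4. ∠JLS = 17°  [△JSL]
5. ∠JXS = 17°  [same arc JS]
6. ∠SJX = 107°  [△XJS]

∠SJX = 107°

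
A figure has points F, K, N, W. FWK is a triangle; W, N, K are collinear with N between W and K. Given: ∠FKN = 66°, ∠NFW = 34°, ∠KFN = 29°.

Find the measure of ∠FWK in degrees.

∠FWK = 51°

1. ∠FNK = 85°  [△FNK]
2. ∠FNW = 95°  [linear pair at N on WK]
3. ∠FWN = 51°  [△FWN]
4. ∠FWK = 51°  [N on ray WK]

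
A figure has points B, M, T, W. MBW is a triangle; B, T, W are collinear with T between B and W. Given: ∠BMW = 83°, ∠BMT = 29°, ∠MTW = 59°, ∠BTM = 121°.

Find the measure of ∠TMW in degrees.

∠TMW = 54°

1. ∠MBT = 30°  [△MBT]
2. ∠MBW = 30°  [T on ray BW]
3. ∠BWM = 67°  [△MBW]
4. ∠MWT = 67°  [T on ray WB]
5. ∠TMW = 54°  [△MTW]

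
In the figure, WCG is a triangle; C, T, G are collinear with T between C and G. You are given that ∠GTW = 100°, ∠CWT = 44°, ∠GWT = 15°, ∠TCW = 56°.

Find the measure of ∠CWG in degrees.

1. ∠TGW = 65°  [△WTG]
2. ∠GCW = 56°  [T on ray CG]
3. ∠CGW = 65°  [T on ray GC]
4. ∠CWG = 59°  [△WCG]

∠CWG = 59°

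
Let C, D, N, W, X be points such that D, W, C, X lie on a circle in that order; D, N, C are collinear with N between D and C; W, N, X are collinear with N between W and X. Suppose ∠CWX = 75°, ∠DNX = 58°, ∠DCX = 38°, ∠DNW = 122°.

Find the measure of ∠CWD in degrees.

∠CWD = 113°

1. ∠CDX = 75°  [same arc CX]
2. ∠CXD = 67°  [△DCX]
3. ∠CWD = 113°  [cyclic DWCX, opposite ∠W+∠X]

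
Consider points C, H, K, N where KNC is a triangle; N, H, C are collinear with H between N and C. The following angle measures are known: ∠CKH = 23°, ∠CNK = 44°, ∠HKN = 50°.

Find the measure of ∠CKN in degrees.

∠CKN = 73°

1. ∠HNK = 44°  [H on ray NC]
2. ∠KHN = 86°  [△KNH]
3. ∠CHK = 94°  [linear pair at H on NC]
4. ∠HCK = 63°  [△KHC]
5. ∠KCN = 63°  [H on ray CN]
6. ∠CKN = 73°  [△KNC]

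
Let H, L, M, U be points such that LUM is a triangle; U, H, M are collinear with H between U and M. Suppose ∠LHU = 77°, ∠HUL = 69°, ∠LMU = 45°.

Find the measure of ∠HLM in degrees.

∠HLM = 32°

1. ∠LHM = 103°  [linear pair at H on UM]
2. ∠HML = 45°  [H on ray MU]
3. ∠HLM = 32°  [△LHM]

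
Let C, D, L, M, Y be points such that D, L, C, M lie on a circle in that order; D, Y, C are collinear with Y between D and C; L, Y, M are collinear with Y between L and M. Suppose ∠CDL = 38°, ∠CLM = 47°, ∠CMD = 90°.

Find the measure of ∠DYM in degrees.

∠DYM = 81°

1. ∠CML = 38°  [same arc LC]
2. ∠CDM = 47°  [same arc CM]
3. ∠DCM = 43°  [△DCM]
4. ∠CYM = 99°  [△CYM]
5. ∠DYM = 81°  [linear pair at Y on DC]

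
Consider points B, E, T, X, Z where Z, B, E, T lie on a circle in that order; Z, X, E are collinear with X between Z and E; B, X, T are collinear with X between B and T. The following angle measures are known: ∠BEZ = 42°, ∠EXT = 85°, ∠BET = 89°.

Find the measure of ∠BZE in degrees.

1. ∠BTZ = 42°  [same arc ZB]
2. ∠BXZ = 85°  [vertical angles at X]
3. ∠BZT = 91°  [cyclic ZBET, opposite ∠Z+∠E]
4. ∠TBZ = 47°  [△ZBT]
5. ∠BZE = 48°  [△ZXB]

∠BZE = 48°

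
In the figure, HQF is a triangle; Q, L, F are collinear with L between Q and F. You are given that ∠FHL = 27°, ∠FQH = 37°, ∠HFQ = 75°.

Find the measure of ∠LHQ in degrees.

∠LHQ = 41°

1. ∠HQL = 37°  [L on ray QF]
2. ∠HFL = 75°  [L on ray FQ]
3. ∠FLH = 78°  [△HLF]
4. ∠HLQ = 102°  [linear pair at L on QF]
5. ∠LHQ = 41°  [△HQL]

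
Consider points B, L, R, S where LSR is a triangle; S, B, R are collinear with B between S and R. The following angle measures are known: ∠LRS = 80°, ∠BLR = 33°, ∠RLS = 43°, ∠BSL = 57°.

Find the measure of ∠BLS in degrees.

1. ∠BRL = 80°  [B on ray RS]
2. ∠LBR = 67°  [△LBR]
3. ∠LBS = 113°  [linear pair at B on SR]
4. ∠BLS = 10°  [△LSB]

∠BLS = 10°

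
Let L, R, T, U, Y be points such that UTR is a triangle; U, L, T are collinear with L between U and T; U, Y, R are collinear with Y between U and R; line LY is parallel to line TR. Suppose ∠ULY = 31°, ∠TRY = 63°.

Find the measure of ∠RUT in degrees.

1. ∠RTU = 31°  [LY∥TR, corresponding at L]
2. ∠TRU = 63°  [Y on ray RU]
3. ∠RUT = 86°  [△UTR]

∠RUT = 86°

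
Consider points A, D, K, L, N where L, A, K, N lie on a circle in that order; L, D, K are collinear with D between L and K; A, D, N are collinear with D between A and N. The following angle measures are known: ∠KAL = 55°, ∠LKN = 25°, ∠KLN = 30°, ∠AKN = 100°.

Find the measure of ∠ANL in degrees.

∠ANL = 75°

1. ∠LAN = 25°  [same arc LN]
2. ∠ALN = 80°  [cyclic LAKN, opposite ∠L+∠K]
3. ∠ANL = 75°  [△LAN]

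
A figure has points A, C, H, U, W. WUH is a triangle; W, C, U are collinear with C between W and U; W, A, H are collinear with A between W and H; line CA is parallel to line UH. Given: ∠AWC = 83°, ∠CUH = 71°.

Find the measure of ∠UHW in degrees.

∠UHW = 26°

1. ∠HWU = 83°  [C on WU, A on WH]
2. ∠HUW = 71°  [C on ray UW]
3. ∠UHW = 26°  [△WUH]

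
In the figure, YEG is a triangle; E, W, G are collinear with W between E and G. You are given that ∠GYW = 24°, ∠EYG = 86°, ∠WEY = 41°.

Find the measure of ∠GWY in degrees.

1. ∠GEY = 41°  [W on ray EG]
2. ∠EGY = 53°  [△YEG]
3. ∠WGY = 53°  [W on ray GE]
4. ∠GWY = 103°  [△YWG]

∠GWY = 103°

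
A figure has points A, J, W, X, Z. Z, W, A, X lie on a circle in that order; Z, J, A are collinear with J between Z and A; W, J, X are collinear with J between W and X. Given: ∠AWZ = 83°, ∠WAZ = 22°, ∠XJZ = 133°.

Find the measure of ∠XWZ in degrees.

1. ∠AXZ = 97°  [cyclic ZWAX, opposite ∠W+∠X]
2. ∠WXZ = 22°  [same arc ZW]
3. ∠AZX = 25°  [△ZJX]
4. ∠XAZ = 58°  [△ZAX]
5. ∠XWZ = 58°  [same arc ZX]

∠XWZ = 58°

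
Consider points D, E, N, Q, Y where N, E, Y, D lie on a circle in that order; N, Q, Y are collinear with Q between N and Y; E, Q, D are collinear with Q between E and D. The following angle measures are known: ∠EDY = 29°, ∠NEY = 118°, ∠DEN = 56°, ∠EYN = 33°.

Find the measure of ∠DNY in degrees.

1. ∠NDY = 62°  [cyclic NEYD, opposite ∠E+∠D]
2. ∠DYN = 56°  [same arc ND]
3. ∠DNY = 62°  [△NYD]

∠DNY = 62°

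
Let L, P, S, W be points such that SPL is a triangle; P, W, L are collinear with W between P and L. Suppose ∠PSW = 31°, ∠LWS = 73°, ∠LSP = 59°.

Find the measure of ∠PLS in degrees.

1. ∠PWS = 107°  [linear pair at W on PL]
2. ∠SPW = 42°  [△SPW]
3. ∠LPS = 42°  [W on ray PL]
4. ∠PLS = 79°  [△SPL]

∠PLS = 79°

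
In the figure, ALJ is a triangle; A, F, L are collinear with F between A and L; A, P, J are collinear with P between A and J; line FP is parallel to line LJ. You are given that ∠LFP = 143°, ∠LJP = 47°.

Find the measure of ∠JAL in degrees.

∠JAL = 96°

1. ∠AFP = 37°  [linear pair at F on AL]
2. ∠AJL = 47°  [P on ray JA]
3. ∠ALJ = 37°  [FP∥LJ, corresponding at F]
4. ∠JAL = 96°  [△ALJ]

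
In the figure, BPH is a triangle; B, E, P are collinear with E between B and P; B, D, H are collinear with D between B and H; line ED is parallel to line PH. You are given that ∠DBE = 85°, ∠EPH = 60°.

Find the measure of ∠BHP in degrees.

1. ∠HBP = 85°  [E on BP, D on BH]
2. ∠BPH = 60°  [E on ray PB]
3. ∠BHP = 35°  [△BPH]

∠BHP = 35°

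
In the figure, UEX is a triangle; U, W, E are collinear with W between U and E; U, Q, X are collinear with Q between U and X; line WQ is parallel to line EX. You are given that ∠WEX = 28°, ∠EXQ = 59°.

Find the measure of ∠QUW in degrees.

∠QUW = 93°

1. ∠UEX = 28°  [W on ray EU]
2. ∠EXU = 59°  [Q on ray XU]
3. ∠EUX = 93°  [△UEX]
4. ∠QUW = 93°  [W on UE, Q on UX]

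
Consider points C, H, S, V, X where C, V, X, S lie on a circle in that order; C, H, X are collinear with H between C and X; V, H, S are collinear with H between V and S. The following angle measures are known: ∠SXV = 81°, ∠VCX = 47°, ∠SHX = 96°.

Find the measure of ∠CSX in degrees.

1. ∠VSX = 47°  [same arc VX]
2. ∠CXS = 37°  [△XHS]
3. ∠SVX = 52°  [△VXS]
4. ∠SCX = 52°  [same arc XS]
5. ∠CSX = 91°  [△CXS]

∠CSX = 91°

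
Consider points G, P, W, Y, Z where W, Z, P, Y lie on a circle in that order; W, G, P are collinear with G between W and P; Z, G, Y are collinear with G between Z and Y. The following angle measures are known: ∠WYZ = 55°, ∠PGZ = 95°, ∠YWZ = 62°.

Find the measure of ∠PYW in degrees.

1. ∠WZY = 63°  [△WZY]
2. ∠WGY = 95°  [vertical angles at G]
3. ∠WPY = 63°  [same arc WY]
4. ∠PWY = 30°  [△WGY]
5. ∠PYW = 87°  [△WPY]

∠PYW = 87°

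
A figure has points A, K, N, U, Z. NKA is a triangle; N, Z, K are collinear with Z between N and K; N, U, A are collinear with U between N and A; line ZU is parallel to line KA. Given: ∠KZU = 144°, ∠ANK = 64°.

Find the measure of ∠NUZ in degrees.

∠NUZ = 80°

1. ∠NZU = 36°  [linear pair at Z on NK]
2. ∠UNZ = 64°  [Z on NK, U on NA]
3. ∠NUZ = 80°  [△NZU]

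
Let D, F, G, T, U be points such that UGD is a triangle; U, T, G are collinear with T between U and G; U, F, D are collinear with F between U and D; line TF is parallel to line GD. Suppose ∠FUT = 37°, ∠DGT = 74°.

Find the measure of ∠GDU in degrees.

∠GDU = 69°

1. ∠DUG = 37°  [T on UG, F on UD]
2. ∠DGU = 74°  [T on ray GU]
3. ∠GDU = 69°  [△UGD]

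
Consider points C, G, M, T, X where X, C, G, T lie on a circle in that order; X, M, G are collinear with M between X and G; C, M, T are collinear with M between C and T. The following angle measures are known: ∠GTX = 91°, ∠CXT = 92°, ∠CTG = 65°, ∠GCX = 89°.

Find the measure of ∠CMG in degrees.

1. ∠CGT = 88°  [cyclic XCGT, opposite ∠X+∠G]
2. ∠CXG = 65°  [same arc CG]
3. ∠GCT = 27°  [△CGT]
4. ∠CGX = 26°  [△XCG]
5. ∠CMG = 127°  [△CMG]

∠CMG = 127°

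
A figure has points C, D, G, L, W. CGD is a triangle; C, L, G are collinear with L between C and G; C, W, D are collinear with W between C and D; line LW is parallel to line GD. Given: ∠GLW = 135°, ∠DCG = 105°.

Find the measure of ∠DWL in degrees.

1. ∠CLW = 45°  [linear pair at L on CG]
2. ∠LCW = 105°  [L on CG, W on CD]
3. ∠CWL = 30°  [△CLW]
4. ∠DWL = 150°  [linear pair at W on CD]

∠DWL = 150°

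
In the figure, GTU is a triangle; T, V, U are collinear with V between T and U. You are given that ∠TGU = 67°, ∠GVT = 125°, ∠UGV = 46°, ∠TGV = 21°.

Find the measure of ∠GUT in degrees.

∠GUT = 79°

1. ∠GVU = 55°  [linear pair at V on TU]
2. ∠GUV = 79°  [△GVU]
3. ∠GUT = 79°  [V on ray UT]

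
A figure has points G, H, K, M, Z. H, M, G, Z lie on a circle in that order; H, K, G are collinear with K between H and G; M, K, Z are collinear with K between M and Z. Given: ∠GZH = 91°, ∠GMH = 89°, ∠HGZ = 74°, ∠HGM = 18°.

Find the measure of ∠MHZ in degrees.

∠MHZ = 88°

1. ∠HMZ = 74°  [same arc HZ]
2. ∠HZM = 18°  [same arc HM]
3. ∠MHZ = 88°  [△HMZ]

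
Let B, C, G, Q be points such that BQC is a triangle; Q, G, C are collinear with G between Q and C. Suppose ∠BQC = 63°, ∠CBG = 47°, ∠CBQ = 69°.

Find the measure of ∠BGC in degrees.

1. ∠BCQ = 48°  [△BQC]
2. ∠BCG = 48°  [G on ray CQ]
3. ∠BGC = 85°  [△BGC]

∠BGC = 85°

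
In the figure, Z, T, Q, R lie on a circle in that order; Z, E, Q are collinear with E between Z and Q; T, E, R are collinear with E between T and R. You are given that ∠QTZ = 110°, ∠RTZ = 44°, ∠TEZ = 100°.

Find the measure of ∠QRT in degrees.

1. ∠RQZ = 44°  [same arc ZR]
2. ∠QER = 100°  [vertical angles at E]
3. ∠QRT = 36°  [△QER]

∠QRT = 36°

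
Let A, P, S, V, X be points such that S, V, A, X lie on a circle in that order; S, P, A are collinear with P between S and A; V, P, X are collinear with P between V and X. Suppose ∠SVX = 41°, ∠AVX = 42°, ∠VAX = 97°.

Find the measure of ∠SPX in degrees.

∠SPX = 82°

1. ∠SAX = 41°  [same arc SX]
2. ∠AXV = 41°  [△VAX]
3. ∠APX = 98°  [△APX]
4. ∠SPX = 82°  [linear pair at P on SA]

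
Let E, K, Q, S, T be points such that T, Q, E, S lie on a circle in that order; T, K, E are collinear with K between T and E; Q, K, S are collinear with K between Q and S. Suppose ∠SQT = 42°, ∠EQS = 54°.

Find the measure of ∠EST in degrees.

∠EST = 84°

1. ∠SET = 42°  [same arc TS]
2. ∠ETS = 54°  [same arc ES]
3. ∠EST = 84°  [△TES]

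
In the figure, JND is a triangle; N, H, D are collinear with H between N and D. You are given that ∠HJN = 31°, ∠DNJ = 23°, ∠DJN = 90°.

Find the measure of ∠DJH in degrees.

1. ∠JDN = 67°  [△JND]
2. ∠HNJ = 23°  [H on ray ND]
3. ∠HDJ = 67°  [H on ray DN]
4. ∠JHN = 126°  [△JNH]
5. ∠DHJ = 54°  [linear pair at H on ND]
6. ∠DJH = 59°  [△JHD]

∠DJH = 59°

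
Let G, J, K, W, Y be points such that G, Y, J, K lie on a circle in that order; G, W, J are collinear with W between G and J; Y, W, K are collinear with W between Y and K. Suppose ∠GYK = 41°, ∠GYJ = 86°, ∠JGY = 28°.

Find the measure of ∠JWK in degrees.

1. ∠GJK = 41°  [same arc GK]
2. ∠JKY = 28°  [same arc YJ]
3. ∠JWK = 111°  [△JWK]

∠JWK = 111°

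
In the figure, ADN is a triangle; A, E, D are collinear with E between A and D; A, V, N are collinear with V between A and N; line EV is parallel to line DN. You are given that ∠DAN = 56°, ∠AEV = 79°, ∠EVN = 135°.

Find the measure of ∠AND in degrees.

∠AND = 45°

1. ∠EAV = 56°  [E on AD, V on AN]
2. ∠AVE = 45°  [△AEV]
3. ∠AND = 45°  [EV∥DN, corresponding at V]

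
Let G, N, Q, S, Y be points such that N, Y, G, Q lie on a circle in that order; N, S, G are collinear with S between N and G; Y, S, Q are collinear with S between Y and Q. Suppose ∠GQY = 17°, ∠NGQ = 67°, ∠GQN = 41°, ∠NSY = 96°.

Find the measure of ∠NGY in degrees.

1. ∠GNY = 17°  [same arc YG]
2. ∠GYN = 139°  [cyclic NYGQ, opposite ∠Y+∠Q]
3. ∠NGY = 24°  [△NYG]

∠NGY = 24°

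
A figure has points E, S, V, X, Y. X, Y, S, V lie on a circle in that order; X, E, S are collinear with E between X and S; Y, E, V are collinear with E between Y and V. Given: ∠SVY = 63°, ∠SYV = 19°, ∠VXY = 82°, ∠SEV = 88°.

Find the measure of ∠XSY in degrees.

∠XSY = 69°

1. ∠SXV = 19°  [same arc SV]
2. ∠VEX = 92°  [linear pair at E on XS]
3. ∠XVY = 69°  [△XEV]
4. ∠XSY = 69°  [same arc XY]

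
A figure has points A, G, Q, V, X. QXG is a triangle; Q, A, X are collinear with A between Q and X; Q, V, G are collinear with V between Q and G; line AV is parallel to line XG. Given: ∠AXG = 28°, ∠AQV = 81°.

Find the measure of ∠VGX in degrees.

1. ∠GXQ = 28°  [A on ray XQ]
2. ∠GQX = 81°  [A on QX, V on QG]
3. ∠QGX = 71°  [△QXG]
4. ∠VGX = 71°  [V on ray GQ]

∠VGX = 71°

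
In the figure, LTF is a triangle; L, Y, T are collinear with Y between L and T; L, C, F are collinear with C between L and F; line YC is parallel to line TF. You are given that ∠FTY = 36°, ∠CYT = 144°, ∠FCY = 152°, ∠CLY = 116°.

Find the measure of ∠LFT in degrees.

∠LFT = 28°

1. ∠FTL = 36°  [Y on ray TL]
2. ∠FLT = 116°  [Y on LT, C on LF]
3. ∠LFT = 28°  [△LTF]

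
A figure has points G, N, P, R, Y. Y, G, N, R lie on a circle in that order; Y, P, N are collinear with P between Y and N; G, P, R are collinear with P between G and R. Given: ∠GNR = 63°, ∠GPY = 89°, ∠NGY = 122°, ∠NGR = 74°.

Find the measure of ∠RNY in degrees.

∠RNY = 48°

1. ∠GRN = 43°  [△GNR]
2. ∠NPR = 89°  [vertical angles at P]
3. ∠RNY = 48°  [△NPR]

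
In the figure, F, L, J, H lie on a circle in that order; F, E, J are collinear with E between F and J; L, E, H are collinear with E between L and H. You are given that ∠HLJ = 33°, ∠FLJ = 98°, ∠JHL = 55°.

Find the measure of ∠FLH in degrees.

1. ∠HFJ = 33°  [same arc JH]
2. ∠FHJ = 82°  [cyclic FLJH, opposite ∠L+∠H]
3. ∠FJH = 65°  [△FJH]
4. ∠FLH = 65°  [same arc FH]

∠FLH = 65°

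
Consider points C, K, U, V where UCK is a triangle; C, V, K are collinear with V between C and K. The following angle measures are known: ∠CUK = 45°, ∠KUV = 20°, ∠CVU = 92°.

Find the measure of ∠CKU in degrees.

1. ∠KVU = 88°  [linear pair at V on CK]
2. ∠UKV = 72°  [△UVK]
3. ∠CKU = 72°  [V on ray KC]

∠CKU = 72°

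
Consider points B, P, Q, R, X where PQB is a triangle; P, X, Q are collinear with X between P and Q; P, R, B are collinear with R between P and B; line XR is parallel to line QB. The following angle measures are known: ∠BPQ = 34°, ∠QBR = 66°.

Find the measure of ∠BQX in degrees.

1. ∠PBQ = 66°  [R on ray BP]
2. ∠BQP = 80°  [△PQB]
3. ∠BQX = 80°  [X on ray QP]

∠BQX = 80°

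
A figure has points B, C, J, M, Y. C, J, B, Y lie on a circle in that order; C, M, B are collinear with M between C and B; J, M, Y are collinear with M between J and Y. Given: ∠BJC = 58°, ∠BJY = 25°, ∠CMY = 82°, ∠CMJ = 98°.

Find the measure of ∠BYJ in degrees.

∠BYJ = 49°

1. ∠BYC = 122°  [cyclic CJBY, opposite ∠J+∠Y]
2. ∠BCY = 25°  [same arc BY]
3. ∠BMY = 98°  [linear pair at M on CB]
4. ∠CBY = 33°  [△CBY]
5. ∠BYJ = 49°  [△BMY]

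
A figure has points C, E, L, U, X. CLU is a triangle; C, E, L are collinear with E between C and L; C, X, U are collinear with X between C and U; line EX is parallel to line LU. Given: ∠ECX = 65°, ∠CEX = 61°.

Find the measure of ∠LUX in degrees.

1. ∠CXE = 54°  [△CEX]
2. ∠EXU = 126°  [linear pair at X on CU]
3. ∠LUX = 54°  [EX∥LU, co-interior at U–X]

∠LUX = 54°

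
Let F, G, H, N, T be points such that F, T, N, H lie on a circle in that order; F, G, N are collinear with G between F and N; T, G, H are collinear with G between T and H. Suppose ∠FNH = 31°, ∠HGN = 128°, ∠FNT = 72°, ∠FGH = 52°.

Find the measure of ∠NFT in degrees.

1. ∠FTH = 31°  [same arc FH]
2. ∠FGT = 128°  [vertical angles at G]
3. ∠NFT = 21°  [△FGT]

∠NFT = 21°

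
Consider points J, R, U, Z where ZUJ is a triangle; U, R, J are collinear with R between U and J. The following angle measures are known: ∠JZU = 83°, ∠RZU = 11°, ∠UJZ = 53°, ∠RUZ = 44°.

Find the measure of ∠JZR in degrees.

∠JZR = 72°

1. ∠URZ = 125°  [△ZUR]
2. ∠RJZ = 53°  [R on ray JU]
3. ∠JRZ = 55°  [linear pair at R on UJ]
4. ∠JZR = 72°  [△ZRJ]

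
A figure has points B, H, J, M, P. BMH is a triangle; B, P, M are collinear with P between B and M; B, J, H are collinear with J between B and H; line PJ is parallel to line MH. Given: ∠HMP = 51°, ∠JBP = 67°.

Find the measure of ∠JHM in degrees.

1. ∠BMH = 51°  [P on ray MB]
2. ∠HBM = 67°  [P on BM, J on BH]
3. ∠BHM = 62°  [△BMH]
4. ∠JHM = 62°  [J on ray HB]

∠JHM = 62°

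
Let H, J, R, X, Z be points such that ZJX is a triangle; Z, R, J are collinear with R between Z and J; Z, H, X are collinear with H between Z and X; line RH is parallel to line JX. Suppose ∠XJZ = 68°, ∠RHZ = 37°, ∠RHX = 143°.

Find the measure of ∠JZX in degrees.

∠JZX = 75°

1. ∠HRZ = 68°  [RH∥JX, corresponding at R]
2. ∠HZR = 75°  [△ZRH]
3. ∠JZX = 75°  [R on ZJ, H on ZX]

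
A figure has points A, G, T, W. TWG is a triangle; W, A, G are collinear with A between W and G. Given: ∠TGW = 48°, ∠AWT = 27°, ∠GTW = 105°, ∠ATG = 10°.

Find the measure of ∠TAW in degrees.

∠TAW = 58°

1. ∠AGT = 48°  [A on ray GW]
2. ∠GAT = 122°  [△TAG]
3. ∠TAW = 58°  [linear pair at A on WG]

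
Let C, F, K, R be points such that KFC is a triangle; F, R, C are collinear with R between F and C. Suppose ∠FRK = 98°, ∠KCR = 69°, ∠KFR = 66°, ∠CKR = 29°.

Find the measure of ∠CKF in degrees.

∠CKF = 45°

1. ∠FCK = 69°  [R on ray CF]
2. ∠CFK = 66°  [R on ray FC]
3. ∠CKF = 45°  [△KFC]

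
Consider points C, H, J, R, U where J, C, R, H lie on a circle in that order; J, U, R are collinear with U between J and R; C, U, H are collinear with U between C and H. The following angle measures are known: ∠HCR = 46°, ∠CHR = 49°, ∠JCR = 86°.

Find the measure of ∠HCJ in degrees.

∠HCJ = 40°

1. ∠HJR = 46°  [same arc RH]
2. ∠JHR = 94°  [cyclic JCRH, opposite ∠C+∠H]
3. ∠HRJ = 40°  [△JRH]
4. ∠HCJ = 40°  [same arc JH]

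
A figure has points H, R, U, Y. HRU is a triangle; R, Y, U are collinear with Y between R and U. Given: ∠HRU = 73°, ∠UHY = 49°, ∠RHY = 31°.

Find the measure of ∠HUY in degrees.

1. ∠HRY = 73°  [Y on ray RU]
2. ∠HYR = 76°  [△HRY]
3. ∠HYU = 104°  [linear pair at Y on RU]
4. ∠HUY = 27°  [△HYU]

∠HUY = 27°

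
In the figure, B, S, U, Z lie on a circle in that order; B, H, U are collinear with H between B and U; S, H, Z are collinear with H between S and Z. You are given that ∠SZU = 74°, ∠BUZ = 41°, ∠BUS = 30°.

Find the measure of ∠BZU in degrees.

∠BZU = 104°

1. ∠SBU = 74°  [same arc SU]
2. ∠BSU = 76°  [△BSU]
3. ∠BZU = 104°  [cyclic BSUZ, opposite ∠S+∠Z]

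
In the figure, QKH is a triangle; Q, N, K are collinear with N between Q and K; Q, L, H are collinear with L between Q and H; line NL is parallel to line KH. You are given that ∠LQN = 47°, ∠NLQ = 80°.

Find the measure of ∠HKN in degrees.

1. ∠LNQ = 53°  [△QNL]
2. ∠KNL = 127°  [linear pair at N on QK]
3. ∠HKN = 53°  [NL∥KH, co-interior at K–N]

∠HKN = 53°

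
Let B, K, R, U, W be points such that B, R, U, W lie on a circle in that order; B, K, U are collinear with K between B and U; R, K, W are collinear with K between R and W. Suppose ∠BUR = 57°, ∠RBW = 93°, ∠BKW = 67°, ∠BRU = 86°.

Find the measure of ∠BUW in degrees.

1. ∠BWR = 57°  [same arc BR]
2. ∠BRW = 30°  [△BRW]
3. ∠BUW = 30°  [same arc BW]

∠BUW = 30°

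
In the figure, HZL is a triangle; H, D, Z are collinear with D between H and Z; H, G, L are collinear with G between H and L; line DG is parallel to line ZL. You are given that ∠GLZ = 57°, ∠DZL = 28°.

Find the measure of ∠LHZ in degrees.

1. ∠HLZ = 57°  [G on ray LH]
2. ∠HZL = 28°  [D on ray ZH]
3. ∠LHZ = 95°  [△HZL]

∠LHZ = 95°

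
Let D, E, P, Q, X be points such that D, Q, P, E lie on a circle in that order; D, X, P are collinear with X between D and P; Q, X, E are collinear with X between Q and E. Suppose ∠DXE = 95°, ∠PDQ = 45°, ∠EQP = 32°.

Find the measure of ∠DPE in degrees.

∠DPE = 50°

1. ∠EXP = 85°  [linear pair at X on DP]
2. ∠PEQ = 45°  [same arc QP]
3. ∠DPE = 50°  [△PXE]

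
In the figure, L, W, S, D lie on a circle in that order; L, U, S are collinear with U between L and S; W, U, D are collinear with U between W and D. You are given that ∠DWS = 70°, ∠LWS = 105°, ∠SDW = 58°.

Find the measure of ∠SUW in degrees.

1. ∠SLW = 58°  [same arc WS]
2. ∠LSW = 17°  [△LWS]
3. ∠SUW = 93°  [△WUS]

∠SUW = 93°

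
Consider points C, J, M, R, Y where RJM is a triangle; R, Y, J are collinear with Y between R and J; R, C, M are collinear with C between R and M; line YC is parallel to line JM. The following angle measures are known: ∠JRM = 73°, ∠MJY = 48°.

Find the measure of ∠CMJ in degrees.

∠CMJ = 59°

1. ∠MJR = 48°  [Y on ray JR]
2. ∠JMR = 59°  [△RJM]
3. ∠CMJ = 59°  [C on ray MR]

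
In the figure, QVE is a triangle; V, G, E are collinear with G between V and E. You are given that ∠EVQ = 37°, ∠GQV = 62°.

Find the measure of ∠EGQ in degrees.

∠EGQ = 99°

1. ∠GVQ = 37°  [G on ray VE]
2. ∠QGV = 81°  [△QVG]
3. ∠EGQ = 99°  [linear pair at G on VE]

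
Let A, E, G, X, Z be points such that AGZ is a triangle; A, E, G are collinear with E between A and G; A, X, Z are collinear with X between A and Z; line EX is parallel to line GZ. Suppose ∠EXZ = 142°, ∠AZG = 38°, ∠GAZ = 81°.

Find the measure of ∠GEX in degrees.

∠GEX = 119°

1. ∠AXE = 38°  [linear pair at X on AZ]
2. ∠EAX = 81°  [E on AG, X on AZ]
3. ∠AEX = 61°  [△AEX]
4. ∠GEX = 119°  [linear pair at E on AG]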